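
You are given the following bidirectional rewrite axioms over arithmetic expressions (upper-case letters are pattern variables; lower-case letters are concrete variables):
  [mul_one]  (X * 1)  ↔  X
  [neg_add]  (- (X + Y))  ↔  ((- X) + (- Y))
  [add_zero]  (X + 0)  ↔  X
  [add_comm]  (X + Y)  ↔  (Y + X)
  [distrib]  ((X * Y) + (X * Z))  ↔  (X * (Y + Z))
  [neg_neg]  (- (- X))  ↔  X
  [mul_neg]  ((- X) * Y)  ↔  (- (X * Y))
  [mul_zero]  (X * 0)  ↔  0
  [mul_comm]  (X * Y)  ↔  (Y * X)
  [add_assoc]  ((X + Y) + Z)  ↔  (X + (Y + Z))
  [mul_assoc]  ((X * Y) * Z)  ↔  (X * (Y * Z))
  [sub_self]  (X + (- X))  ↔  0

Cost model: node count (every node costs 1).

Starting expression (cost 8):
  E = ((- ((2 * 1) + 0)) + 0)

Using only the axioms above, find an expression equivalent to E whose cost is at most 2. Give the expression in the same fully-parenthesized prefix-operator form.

step 1: add_zero (→) rewrites ((2 * 1) + 0) into (2 * 1), now ((- (2 * 1)) + 0)
step 2: add_zero (→) rewrites ((- (2 * 1)) + 0) into (- (2 * 1))
step 3: mul_one (→) rewrites (2 * 1) into 2, reaching cost 2 (bound 2)

(- 2)   [cost 2]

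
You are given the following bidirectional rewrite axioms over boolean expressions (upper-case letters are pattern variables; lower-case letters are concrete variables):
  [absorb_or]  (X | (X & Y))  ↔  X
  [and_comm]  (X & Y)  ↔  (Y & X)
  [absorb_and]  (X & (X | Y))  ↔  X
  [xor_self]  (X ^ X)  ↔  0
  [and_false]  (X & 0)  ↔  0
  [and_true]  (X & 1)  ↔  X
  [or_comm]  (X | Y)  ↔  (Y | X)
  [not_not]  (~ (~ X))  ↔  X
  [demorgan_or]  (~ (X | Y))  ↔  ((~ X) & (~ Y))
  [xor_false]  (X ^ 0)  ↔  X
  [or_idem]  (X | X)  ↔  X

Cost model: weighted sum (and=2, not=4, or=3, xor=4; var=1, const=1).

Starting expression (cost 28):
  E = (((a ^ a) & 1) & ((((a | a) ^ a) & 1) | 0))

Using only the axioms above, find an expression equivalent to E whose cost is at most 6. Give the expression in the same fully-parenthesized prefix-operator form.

(1) (a | a)  =[or_idem →]=  a    ⊢ (((a ^ a) & 1) & (((a ^ a) & 1) | 0))
(2) (((a ^ a) & 1) & (((a ^ a) & 1) | 0))  =[absorb_and →]=  ((a ^ a) & 1)
(3) ((a ^ a) & 1)  =[and_true →]=  (a ^ a)    ⊢ cost 6, within 6

(a ^ a)   [cost 6]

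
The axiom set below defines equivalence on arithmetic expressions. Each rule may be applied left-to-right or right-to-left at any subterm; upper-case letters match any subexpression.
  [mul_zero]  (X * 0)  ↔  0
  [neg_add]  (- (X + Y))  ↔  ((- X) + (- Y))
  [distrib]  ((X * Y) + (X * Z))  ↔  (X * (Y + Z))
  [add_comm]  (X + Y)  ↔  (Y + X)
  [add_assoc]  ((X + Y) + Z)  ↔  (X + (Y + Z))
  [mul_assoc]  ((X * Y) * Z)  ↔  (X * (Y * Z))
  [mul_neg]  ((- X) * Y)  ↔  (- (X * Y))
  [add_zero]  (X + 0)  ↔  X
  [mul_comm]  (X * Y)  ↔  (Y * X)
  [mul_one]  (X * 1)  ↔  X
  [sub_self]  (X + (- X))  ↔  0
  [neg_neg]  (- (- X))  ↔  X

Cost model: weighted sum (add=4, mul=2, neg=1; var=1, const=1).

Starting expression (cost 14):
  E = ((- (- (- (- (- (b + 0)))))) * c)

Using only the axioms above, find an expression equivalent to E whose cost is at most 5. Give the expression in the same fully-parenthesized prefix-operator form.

(1) (- (- (- (- (b + 0)))))  =[neg_neg →]=  (- (- (b + 0)))    ⊢ ((- (- (- (b + 0)))) * c)
(2) (b + 0)  =[add_zero →]=  b    ⊢ ((- (- (- b))) * c)
(3) (- (- b))  =[neg_neg →]=  b    ⊢ cost 5, within 5

((- b) * c)   [cost 5]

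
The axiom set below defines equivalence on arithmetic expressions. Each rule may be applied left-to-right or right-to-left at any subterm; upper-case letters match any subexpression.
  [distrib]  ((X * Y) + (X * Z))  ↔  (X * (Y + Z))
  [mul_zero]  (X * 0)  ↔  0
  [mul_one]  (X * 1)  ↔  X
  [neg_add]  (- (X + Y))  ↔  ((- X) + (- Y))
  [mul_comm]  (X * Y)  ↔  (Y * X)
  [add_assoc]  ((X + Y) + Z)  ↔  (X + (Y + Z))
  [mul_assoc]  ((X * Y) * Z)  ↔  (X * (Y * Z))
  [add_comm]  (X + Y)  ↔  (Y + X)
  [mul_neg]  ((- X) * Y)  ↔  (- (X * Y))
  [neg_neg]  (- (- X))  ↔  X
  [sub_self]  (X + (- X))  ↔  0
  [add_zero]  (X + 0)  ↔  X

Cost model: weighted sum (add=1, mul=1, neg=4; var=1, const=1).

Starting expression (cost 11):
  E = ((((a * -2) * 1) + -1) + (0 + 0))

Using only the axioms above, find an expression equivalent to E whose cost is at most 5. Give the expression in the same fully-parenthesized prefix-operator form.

((a * -2) + -1)   [cost 5]

step 1: mul_one (→) rewrites ((a * -2) * 1) into (a * -2), now (((a * -2) + -1) + (0 + 0))
step 2: add_zero (→) rewrites (0 + 0) into 0, now (((a * -2) + -1) + 0)
step 3: add_zero (→) rewrites (((a * -2) + -1) + 0) into ((a * -2) + -1), reaching cost 5 (bound 5)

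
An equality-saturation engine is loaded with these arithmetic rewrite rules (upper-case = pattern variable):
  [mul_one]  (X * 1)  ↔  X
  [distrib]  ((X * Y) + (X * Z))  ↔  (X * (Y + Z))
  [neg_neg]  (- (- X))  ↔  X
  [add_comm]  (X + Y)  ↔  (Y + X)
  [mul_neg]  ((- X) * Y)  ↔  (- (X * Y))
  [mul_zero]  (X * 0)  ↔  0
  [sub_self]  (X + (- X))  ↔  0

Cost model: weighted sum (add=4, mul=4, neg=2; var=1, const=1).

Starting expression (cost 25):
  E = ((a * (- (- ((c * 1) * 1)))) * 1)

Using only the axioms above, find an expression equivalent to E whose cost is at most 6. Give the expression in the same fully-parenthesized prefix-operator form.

(1) (- (- ((c * 1) * 1)))  =[neg_neg →]=  ((c * 1) * 1)    ⊢ ((a * ((c * 1) * 1)) * 1)
(2) ((a * ((c * 1) * 1)) * 1)  =[mul_one →]=  (a * ((c * 1) * 1))
(3) (c * 1)  =[mul_one →]=  c    ⊢ (a * (c * 1))
(4) (c * 1)  =[mul_one →]=  c    ⊢ cost 6, within 6

(a * c)   [cost 6]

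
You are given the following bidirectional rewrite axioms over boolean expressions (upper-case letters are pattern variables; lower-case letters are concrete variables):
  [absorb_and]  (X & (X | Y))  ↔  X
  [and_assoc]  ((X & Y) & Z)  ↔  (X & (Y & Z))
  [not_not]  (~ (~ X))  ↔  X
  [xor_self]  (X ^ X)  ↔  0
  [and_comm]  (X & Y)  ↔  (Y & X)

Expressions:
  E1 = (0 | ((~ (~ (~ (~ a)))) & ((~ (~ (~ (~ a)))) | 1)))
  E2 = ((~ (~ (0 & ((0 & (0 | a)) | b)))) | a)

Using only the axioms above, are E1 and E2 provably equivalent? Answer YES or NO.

(1) ((~ (~ (~ (~ a)))) & ((~ (~ (~ (~ a)))) | 1))  =[absorb_and →]=  (~ (~ (~ (~ a))))    ⊢ (0 | (~ (~ (~ (~ a)))))
(2) (~ (~ a))  =[not_not →]=  a    ⊢ (0 | (~ (~ a)))
(3) (~ (~ a))  =[not_not →]=  a    ⊢ (0 | a)
(4) 0  =[not_not ←]=  (~ (~ 0))    ⊢ ((~ (~ 0)) | a)
(5) 0  =[absorb_and ←]=  (0 & (0 | b))    ⊢ ((~ (~ (0 & (0 | b)))) | a)
(6) 0  =[absorb_and ←]=  (0 & (0 | a))    ⊢ E2

YES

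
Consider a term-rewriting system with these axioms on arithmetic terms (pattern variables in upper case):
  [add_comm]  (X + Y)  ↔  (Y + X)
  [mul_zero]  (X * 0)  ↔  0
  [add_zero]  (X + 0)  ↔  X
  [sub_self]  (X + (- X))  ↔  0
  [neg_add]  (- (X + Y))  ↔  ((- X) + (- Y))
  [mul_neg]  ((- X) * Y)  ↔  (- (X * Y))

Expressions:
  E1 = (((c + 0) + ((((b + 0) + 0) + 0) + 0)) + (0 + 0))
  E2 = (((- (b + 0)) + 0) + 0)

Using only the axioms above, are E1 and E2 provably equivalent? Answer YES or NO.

Every axiom is a valid identity, so a rewrite proof would force E1 and E2 to agree under every assignment.
At b=0, c=1: E1 = 1 but E2 = 0; they differ, so no derivation exists.

NO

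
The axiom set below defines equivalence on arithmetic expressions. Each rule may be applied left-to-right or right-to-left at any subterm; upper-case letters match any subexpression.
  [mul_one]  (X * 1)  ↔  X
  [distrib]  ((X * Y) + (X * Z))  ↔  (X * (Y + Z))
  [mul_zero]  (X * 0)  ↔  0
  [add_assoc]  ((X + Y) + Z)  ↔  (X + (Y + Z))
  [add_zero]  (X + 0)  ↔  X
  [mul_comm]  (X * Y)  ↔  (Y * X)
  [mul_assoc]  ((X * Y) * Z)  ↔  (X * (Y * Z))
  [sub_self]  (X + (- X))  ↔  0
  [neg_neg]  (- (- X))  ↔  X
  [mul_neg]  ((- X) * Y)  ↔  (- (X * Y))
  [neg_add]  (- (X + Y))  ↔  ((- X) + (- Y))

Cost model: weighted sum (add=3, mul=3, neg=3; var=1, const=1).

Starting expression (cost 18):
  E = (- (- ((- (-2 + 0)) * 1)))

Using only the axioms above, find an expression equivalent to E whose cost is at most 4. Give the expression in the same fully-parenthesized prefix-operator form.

(- -2)   [cost 4]

1. [mul_one →] ((- (-2 + 0)) * 1)  →  (- (-2 + 0));  E = (- (- (- (-2 + 0))))
2. [neg_neg →] (- (- (- (-2 + 0))))  →  (- (-2 + 0))
3. [add_zero →] (-2 + 0)  →  -2;  cost 4 ≤ 4, done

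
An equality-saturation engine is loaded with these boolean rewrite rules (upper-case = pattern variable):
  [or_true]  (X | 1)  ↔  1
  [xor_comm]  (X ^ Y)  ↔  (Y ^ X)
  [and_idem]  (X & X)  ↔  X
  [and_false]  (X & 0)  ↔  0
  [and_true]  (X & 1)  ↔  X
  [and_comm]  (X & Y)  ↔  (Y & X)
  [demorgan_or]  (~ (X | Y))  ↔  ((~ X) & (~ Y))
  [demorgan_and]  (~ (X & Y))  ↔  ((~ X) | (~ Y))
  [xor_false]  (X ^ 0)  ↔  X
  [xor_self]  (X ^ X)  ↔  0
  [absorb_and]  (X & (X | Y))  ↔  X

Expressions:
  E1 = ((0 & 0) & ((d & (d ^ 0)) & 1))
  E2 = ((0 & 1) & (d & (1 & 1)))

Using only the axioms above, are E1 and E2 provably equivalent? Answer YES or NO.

(1) ((d & (d ^ 0)) & 1)  =[and_true →]=  (d & (d ^ 0))    ⊢ ((0 & 0) & (d & (d ^ 0)))
(2) (d ^ 0)  =[xor_false →]=  d    ⊢ ((0 & 0) & (d & d))
(3) (0 & 0)  =[and_idem →]=  0    ⊢ (0 & (d & d))
(4) (d & d)  =[and_idem →]=  d    ⊢ (0 & d)
(5) 0  =[and_true ←]=  (0 & 1)    ⊢ ((0 & 1) & d)
(6) d  =[and_true ←]=  (d & 1)    ⊢ ((0 & 1) & (d & 1))
(7) 1  =[and_true ←]=  (1 & 1)    ⊢ E2

YES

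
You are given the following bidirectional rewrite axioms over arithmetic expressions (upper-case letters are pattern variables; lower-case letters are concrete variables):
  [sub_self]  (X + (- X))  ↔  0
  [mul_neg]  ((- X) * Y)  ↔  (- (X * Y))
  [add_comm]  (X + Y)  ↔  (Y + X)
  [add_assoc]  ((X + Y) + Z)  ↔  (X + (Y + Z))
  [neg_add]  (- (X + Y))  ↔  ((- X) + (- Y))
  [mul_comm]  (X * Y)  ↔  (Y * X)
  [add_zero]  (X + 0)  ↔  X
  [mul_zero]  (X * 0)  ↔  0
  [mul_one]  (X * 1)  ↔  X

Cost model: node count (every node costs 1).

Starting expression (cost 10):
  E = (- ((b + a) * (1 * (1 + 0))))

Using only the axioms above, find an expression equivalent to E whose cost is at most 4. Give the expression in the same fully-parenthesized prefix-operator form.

(- (b + a))   [cost 4]

1. [add_zero →] (1 + 0)  →  1;  E = (- ((b + a) * (1 * 1)))
2. [mul_one →] (1 * 1)  →  1;  E = (- ((b + a) * 1))
3. [mul_one →] ((b + a) * 1)  →  (b + a);  cost 4 ≤ 4, done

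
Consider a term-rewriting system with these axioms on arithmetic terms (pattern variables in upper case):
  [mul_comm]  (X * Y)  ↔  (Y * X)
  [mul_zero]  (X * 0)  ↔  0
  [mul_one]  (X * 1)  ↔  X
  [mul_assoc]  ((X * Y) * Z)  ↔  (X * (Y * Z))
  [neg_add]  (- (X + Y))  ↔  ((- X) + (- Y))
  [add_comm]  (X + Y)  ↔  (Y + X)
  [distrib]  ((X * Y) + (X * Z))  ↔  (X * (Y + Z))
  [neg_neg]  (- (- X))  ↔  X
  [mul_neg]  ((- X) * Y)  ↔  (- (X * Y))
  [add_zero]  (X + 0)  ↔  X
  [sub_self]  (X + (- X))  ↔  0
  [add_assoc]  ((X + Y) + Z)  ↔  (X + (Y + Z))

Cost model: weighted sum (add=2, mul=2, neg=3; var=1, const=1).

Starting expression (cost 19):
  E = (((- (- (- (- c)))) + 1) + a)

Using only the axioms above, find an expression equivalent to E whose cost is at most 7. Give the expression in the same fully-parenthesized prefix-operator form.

step 1: neg_neg (→) rewrites (- (- (- (- c)))) into (- (- c)), now (((- (- c)) + 1) + a)
step 2: neg_neg (→) rewrites (- (- c)) into c, reaching cost 7 (bound 7)

((c + 1) + a)   [cost 7]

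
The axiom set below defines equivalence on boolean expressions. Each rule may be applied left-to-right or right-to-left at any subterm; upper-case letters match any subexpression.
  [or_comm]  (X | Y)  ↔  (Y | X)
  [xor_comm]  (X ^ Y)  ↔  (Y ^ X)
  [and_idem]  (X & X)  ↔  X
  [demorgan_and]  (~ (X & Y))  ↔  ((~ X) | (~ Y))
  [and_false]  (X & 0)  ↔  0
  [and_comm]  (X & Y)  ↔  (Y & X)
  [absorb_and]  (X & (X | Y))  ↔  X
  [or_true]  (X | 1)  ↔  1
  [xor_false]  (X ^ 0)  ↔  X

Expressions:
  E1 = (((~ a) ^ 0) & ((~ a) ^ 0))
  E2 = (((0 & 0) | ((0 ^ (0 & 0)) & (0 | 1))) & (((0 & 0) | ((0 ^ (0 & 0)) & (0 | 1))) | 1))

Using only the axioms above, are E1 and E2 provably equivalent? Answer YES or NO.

NO

Every axiom is a valid identity, so a rewrite proof would force E1 and E2 to agree under every assignment.
At a=0: E1 = 1 but E2 = 0; they differ, so no derivation exists.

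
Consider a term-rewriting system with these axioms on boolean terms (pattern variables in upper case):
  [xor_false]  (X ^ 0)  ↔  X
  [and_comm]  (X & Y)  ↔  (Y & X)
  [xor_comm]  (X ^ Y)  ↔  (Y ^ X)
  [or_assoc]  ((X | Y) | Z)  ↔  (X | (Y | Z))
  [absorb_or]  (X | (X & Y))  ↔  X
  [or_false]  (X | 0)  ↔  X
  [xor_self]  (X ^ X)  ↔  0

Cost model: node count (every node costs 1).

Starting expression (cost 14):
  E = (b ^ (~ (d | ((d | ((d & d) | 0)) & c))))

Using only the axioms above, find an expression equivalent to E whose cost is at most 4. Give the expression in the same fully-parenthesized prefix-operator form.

(b ^ (~ d))   [cost 4]

step 1: or_false (→) rewrites ((d & d) | 0) into (d & d), now (b ^ (~ (d | ((d | (d & d)) & c))))
step 2: absorb_or (→) rewrites (d | (d & d)) into d, now (b ^ (~ (d | (d & c))))
step 3: absorb_or (→) rewrites (d | (d & c)) into d, reaching cost 4 (bound 4)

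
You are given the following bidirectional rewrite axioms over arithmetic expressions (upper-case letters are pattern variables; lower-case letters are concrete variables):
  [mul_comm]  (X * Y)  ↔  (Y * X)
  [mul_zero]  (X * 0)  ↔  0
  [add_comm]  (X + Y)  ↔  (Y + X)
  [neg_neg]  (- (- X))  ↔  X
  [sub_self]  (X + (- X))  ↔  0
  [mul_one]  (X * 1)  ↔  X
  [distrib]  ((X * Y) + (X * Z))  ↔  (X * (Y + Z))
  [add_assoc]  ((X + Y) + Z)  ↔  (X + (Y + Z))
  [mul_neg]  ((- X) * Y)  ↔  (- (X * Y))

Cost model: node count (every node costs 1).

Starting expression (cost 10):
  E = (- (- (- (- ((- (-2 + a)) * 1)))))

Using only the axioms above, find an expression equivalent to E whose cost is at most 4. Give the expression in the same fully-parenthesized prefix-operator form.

(- (-2 + a))   [cost 4]

(1) ((- (-2 + a)) * 1)  =[mul_one →]=  (- (-2 + a))    ⊢ (- (- (- (- (- (-2 + a))))))
(2) (- (- (- (- (- (-2 + a))))))  =[neg_neg →]=  (- (- (- (-2 + a))))
(3) (- (- (- (-2 + a))))  =[neg_neg →]=  (- (-2 + a))    ⊢ cost 4, within 4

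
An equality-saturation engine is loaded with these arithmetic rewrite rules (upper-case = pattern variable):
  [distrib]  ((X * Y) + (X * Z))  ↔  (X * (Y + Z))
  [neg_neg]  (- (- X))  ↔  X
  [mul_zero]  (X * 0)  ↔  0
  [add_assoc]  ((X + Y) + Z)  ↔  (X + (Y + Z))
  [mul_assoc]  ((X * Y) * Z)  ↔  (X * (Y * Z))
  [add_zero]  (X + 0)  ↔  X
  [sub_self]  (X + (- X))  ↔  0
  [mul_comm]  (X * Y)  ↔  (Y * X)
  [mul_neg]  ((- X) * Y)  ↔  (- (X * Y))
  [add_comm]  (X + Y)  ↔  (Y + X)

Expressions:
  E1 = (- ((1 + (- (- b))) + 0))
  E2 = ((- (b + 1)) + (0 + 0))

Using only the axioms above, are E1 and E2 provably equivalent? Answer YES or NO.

YES

step 1: add_assoc (→) rewrites ((1 + (- (- b))) + 0) into (1 + ((- (- b)) + 0)), now (- (1 + ((- (- b)) + 0)))
step 2: neg_neg (→) rewrites (- (- b)) into b, now (- (1 + (b + 0)))
step 3: add_zero (→) rewrites (b + 0) into b, now (- (1 + b))
step 4: add_comm (→) rewrites (1 + b) into (b + 1), now (- (b + 1))
step 5: add_zero (←) rewrites (- (b + 1)) into ((- (b + 1)) + 0)
step 6: add_zero (←) rewrites 0 into (0 + 0), which is E2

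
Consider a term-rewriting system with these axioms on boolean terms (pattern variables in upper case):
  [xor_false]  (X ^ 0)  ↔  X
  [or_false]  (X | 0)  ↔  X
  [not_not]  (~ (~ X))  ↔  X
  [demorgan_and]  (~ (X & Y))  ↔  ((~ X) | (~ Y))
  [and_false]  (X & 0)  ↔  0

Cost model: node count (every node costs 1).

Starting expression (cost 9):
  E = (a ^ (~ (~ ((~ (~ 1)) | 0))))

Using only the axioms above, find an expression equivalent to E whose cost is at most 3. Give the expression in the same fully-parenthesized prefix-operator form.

(a ^ 1)   [cost 3]

1. [not_not →] (~ (~ 1))  →  1;  E = (a ^ (~ (~ (1 | 0))))
2. [or_false →] (1 | 0)  →  1;  E = (a ^ (~ (~ 1)))
3. [not_not →] (~ (~ 1))  →  1;  cost 3 ≤ 3, done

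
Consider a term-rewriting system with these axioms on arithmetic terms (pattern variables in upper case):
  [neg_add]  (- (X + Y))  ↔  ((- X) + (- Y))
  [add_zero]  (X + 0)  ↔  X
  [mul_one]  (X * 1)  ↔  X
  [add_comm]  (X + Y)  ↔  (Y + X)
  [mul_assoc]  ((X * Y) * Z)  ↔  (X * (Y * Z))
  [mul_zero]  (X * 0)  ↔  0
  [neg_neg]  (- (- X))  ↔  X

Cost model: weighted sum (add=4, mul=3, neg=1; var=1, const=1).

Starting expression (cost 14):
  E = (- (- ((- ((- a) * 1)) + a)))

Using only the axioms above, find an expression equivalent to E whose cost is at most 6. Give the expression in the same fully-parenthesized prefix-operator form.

(a + a)   [cost 6]

(1) (- (- ((- ((- a) * 1)) + a)))  =[neg_neg →]=  ((- ((- a) * 1)) + a)
(2) ((- a) * 1)  =[mul_one →]=  (- a)    ⊢ ((- (- a)) + a)
(3) (- (- a))  =[neg_neg →]=  a    ⊢ cost 6, within 6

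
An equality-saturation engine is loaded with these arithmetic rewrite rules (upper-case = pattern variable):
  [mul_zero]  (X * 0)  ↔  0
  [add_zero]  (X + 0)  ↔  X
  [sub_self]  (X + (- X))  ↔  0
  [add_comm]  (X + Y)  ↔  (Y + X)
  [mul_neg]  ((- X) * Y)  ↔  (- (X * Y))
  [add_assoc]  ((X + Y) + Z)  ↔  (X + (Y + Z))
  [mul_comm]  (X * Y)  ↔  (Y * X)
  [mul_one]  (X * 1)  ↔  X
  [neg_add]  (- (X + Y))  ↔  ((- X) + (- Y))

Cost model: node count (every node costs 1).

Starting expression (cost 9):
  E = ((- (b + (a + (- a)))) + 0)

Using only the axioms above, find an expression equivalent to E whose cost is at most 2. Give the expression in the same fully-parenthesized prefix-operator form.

step 1: add_zero (→) rewrites ((- (b + (a + (- a)))) + 0) into (- (b + (a + (- a))))
step 2: sub_self (→) rewrites (a + (- a)) into 0, now (- (b + 0))
step 3: add_zero (→) rewrites (b + 0) into b, reaching cost 2 (bound 2)

(- b)   [cost 2]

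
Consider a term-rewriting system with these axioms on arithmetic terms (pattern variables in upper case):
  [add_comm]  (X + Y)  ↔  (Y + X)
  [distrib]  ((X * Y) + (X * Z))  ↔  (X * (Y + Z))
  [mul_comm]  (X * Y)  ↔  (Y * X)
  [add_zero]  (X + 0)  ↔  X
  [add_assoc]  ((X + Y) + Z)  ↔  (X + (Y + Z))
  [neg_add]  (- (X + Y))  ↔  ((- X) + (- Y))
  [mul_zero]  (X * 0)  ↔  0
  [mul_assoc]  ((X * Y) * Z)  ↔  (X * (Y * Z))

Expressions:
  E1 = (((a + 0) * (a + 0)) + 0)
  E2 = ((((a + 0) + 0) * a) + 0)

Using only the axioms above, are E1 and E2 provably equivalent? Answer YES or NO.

step 1: add_zero (→) rewrites (a + 0) into a, now (((a + 0) * a) + 0)
step 2: add_zero (←) rewrites (a + 0) into ((a + 0) + 0), which is E2

YES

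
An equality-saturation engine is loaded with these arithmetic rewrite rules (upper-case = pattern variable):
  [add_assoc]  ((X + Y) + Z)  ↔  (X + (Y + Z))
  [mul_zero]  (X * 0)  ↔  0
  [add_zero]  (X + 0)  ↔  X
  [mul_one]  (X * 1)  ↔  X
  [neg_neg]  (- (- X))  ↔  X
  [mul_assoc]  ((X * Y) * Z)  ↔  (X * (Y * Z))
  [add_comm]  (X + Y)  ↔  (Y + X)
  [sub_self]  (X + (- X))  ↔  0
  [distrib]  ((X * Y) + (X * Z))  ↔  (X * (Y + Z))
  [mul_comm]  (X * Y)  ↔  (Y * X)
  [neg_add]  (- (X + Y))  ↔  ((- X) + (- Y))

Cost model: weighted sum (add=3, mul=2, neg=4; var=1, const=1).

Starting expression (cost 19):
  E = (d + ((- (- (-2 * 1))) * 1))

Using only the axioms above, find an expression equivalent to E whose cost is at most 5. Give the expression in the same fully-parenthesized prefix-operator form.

1. [mul_one →] (-2 * 1)  →  -2;  E = (d + ((- (- -2)) * 1))
2. [mul_one →] ((- (- -2)) * 1)  →  (- (- -2));  E = (d + (- (- -2)))
3. [neg_neg →] (- (- -2))  →  -2;  cost 5 ≤ 5, done

(d + -2)   [cost 5]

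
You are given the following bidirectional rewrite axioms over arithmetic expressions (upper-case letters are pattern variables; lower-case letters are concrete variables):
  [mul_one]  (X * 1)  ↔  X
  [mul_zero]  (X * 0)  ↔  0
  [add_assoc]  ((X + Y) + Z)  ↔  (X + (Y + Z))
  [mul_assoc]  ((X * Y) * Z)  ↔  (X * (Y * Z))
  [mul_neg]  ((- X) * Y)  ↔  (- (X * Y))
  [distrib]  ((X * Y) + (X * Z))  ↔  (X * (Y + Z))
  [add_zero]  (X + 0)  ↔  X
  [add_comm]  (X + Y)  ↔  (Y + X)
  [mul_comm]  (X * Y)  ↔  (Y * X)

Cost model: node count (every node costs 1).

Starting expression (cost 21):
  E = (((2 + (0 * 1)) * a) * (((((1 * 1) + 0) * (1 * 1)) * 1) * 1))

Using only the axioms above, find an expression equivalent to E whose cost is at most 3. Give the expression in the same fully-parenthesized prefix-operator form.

(2 * a)   [cost 3]

(1) (1 * 1)  =[mul_one →]=  1    ⊢ (((2 + (0 * 1)) * a) * ((((1 + 0) * (1 * 1)) * 1) * 1))
(2) (1 * 1)  =[mul_one →]=  1    ⊢ (((2 + (0 * 1)) * a) * ((((1 + 0) * 1) * 1) * 1))
(3) (((1 + 0) * 1) * 1)  =[mul_one →]=  ((1 + 0) * 1)    ⊢ (((2 + (0 * 1)) * a) * (((1 + 0) * 1) * 1))
(4) (0 * 1)  =[mul_one →]=  0    ⊢ (((2 + 0) * a) * (((1 + 0) * 1) * 1))
(5) ((1 + 0) * 1)  =[mul_one →]=  (1 + 0)    ⊢ (((2 + 0) * a) * ((1 + 0) * 1))
(6) (1 + 0)  =[add_zero →]=  1    ⊢ (((2 + 0) * a) * (1 * 1))
(7) (2 + 0)  =[add_zero →]=  2    ⊢ ((2 * a) * (1 * 1))
(8) (1 * 1)  =[mul_one →]=  1    ⊢ ((2 * a) * 1)
(9) ((2 * a) * 1)  =[mul_one →]=  (2 * a)    ⊢ cost 3, within 3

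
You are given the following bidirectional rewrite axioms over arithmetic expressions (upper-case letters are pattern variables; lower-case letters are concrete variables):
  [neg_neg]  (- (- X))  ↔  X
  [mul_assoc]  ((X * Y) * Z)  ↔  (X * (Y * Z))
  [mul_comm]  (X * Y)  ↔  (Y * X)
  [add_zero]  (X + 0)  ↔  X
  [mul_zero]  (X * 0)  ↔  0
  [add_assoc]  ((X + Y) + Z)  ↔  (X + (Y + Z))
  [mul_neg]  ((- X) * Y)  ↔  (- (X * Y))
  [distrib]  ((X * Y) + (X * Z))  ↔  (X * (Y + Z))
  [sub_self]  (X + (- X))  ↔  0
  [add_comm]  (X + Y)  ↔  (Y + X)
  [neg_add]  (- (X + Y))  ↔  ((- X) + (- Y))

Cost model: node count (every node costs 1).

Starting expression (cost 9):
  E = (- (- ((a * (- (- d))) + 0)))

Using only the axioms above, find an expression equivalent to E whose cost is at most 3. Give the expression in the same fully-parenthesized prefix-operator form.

(a * d)   [cost 3]

(1) (- (- ((a * (- (- d))) + 0)))  =[neg_neg →]=  ((a * (- (- d))) + 0)
(2) (- (- d))  =[neg_neg →]=  d    ⊢ ((a * d) + 0)
(3) ((a * d) + 0)  =[add_zero →]=  (a * d)    ⊢ cost 3, within 3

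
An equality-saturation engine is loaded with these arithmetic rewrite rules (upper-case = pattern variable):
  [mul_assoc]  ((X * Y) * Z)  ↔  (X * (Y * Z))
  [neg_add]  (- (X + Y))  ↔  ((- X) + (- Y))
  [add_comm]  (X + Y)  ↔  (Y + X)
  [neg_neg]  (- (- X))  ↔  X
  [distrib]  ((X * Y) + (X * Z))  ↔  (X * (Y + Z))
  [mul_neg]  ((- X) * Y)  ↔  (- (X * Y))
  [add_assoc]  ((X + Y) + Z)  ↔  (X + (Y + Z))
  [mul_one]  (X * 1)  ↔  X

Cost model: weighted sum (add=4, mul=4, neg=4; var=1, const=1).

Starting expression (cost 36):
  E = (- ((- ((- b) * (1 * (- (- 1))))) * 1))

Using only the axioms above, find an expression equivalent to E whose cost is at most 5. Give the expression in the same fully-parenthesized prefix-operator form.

1. [neg_neg →] (- (- 1))  →  1;  E = (- ((- ((- b) * (1 * 1))) * 1))
2. [mul_one →] (1 * 1)  →  1;  E = (- ((- ((- b) * 1)) * 1))
3. [mul_one →] ((- b) * 1)  →  (- b);  E = (- ((- (- b)) * 1))
4. [mul_one →] ((- (- b)) * 1)  →  (- (- b));  E = (- (- (- b)))
5. [neg_neg →] (- (- b))  →  b;  cost 5 ≤ 5, done

(- b)   [cost 5]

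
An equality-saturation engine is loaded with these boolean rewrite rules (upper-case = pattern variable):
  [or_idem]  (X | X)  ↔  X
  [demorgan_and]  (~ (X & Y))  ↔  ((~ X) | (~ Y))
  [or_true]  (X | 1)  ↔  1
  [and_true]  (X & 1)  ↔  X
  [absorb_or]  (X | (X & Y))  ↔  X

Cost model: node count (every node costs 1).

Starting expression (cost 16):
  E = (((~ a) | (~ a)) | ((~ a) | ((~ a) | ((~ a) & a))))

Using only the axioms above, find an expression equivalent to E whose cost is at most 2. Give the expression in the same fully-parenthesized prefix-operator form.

(~ a)   [cost 2]

(1) ((~ a) | ((~ a) & a))  =[absorb_or →]=  (~ a)    ⊢ (((~ a) | (~ a)) | ((~ a) | (~ a)))
(2) (((~ a) | (~ a)) | ((~ a) | (~ a)))  =[or_idem →]=  ((~ a) | (~ a))
(3) ((~ a) | (~ a))  =[or_idem →]=  (~ a)    ⊢ cost 2, within 2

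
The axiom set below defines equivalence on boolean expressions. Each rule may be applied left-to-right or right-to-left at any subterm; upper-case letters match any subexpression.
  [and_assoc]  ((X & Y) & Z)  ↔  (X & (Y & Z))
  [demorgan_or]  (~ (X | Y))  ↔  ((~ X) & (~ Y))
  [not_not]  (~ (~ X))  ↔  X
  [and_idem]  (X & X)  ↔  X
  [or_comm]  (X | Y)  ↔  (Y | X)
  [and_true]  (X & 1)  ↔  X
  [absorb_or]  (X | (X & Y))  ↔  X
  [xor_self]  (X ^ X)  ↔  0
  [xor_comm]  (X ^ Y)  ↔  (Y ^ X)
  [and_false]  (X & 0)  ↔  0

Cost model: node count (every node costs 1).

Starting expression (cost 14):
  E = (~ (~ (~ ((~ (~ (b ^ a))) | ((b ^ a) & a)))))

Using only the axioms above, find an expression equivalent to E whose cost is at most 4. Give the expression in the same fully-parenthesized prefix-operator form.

(~ (b ^ a))   [cost 4]

step 1: not_not (→) rewrites (~ (~ (b ^ a))) into (b ^ a), now (~ (~ (~ ((b ^ a) | ((b ^ a) & a)))))
step 2: absorb_or (→) rewrites ((b ^ a) | ((b ^ a) & a)) into (b ^ a), now (~ (~ (~ (b ^ a))))
step 3: not_not (→) rewrites (~ (~ (~ (b ^ a)))) into (~ (b ^ a)), reaching cost 4 (bound 4)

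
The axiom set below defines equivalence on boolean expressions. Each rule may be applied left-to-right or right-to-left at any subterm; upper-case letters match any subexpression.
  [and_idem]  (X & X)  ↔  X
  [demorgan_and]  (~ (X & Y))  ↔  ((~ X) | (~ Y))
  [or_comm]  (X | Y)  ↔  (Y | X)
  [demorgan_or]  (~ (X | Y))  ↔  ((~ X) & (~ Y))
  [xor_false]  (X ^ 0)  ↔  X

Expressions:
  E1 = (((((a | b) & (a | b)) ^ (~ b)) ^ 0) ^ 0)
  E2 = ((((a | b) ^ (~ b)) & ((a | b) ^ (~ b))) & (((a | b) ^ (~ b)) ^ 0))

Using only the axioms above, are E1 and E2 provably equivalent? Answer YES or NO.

YES

step 1: and_idem (→) rewrites ((a | b) & (a | b)) into (a | b), now ((((a | b) ^ (~ b)) ^ 0) ^ 0)
step 2: xor_false (→) rewrites (((a | b) ^ (~ b)) ^ 0) into ((a | b) ^ (~ b)), now (((a | b) ^ (~ b)) ^ 0)
step 3: xor_false (→) rewrites (((a | b) ^ (~ b)) ^ 0) into ((a | b) ^ (~ b))
step 4: and_idem (←) rewrites ((a | b) ^ (~ b)) into (((a | b) ^ (~ b)) & ((a | b) ^ (~ b)))
step 5: and_idem (←) rewrites ((a | b) ^ (~ b)) into (((a | b) ^ (~ b)) & ((a | b) ^ (~ b))), now ((((a | b) ^ (~ b)) & ((a | b) ^ (~ b))) & ((a | b) ^ (~ b)))
step 6: xor_false (←) rewrites ((a | b) ^ (~ b)) into (((a | b) ^ (~ b)) ^ 0), which is E2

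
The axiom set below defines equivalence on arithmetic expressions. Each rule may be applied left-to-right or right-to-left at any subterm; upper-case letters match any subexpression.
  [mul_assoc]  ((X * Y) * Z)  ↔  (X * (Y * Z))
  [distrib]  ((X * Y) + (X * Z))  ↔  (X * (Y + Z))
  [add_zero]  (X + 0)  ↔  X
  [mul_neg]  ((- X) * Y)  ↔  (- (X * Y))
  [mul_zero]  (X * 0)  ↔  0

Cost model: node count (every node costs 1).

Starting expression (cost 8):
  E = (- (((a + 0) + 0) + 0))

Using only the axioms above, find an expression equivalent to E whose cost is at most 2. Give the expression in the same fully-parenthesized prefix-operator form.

(- a)   [cost 2]

step 1: add_zero (→) rewrites (((a + 0) + 0) + 0) into ((a + 0) + 0), now (- ((a + 0) + 0))
step 2: add_zero (→) rewrites (a + 0) into a, now (- (a + 0))
step 3: add_zero (→) rewrites (a + 0) into a, reaching cost 2 (bound 2)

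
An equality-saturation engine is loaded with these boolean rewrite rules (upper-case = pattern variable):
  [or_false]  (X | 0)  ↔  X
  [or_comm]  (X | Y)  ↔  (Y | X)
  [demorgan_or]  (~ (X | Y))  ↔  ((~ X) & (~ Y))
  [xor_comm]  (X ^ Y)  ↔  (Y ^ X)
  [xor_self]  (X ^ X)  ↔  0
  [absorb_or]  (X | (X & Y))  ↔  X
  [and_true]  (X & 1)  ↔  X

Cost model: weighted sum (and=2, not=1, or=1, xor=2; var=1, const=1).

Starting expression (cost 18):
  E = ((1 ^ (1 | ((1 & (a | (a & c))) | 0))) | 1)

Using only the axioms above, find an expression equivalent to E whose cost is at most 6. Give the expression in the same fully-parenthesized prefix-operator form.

((1 ^ 1) | 1)   [cost 6]

step 1: absorb_or (→) rewrites (a | (a & c)) into a, now ((1 ^ (1 | ((1 & a) | 0))) | 1)
step 2: or_false (→) rewrites ((1 & a) | 0) into (1 & a), now ((1 ^ (1 | (1 & a))) | 1)
step 3: absorb_or (→) rewrites (1 | (1 & a)) into 1, reaching cost 6 (bound 6)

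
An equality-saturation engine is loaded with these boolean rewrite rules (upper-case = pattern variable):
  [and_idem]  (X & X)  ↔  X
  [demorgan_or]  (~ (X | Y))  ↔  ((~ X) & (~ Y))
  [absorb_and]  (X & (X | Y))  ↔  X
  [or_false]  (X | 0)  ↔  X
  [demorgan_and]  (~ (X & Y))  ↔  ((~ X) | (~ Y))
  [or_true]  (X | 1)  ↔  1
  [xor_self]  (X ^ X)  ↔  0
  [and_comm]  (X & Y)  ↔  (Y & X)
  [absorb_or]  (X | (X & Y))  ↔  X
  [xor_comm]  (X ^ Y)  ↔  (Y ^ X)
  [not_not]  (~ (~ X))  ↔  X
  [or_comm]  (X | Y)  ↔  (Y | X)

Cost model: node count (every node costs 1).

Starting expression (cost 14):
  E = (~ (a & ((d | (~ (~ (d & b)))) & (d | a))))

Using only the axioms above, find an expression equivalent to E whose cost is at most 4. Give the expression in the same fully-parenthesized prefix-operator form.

step 1: not_not (→) rewrites (~ (~ (d & b))) into (d & b), now (~ (a & ((d | (d & b)) & (d | a))))
step 2: absorb_or (→) rewrites (d | (d & b)) into d, now (~ (a & (d & (d | a))))
step 3: absorb_and (→) rewrites (d & (d | a)) into d, reaching cost 4 (bound 4)

(~ (a & d))   [cost 4]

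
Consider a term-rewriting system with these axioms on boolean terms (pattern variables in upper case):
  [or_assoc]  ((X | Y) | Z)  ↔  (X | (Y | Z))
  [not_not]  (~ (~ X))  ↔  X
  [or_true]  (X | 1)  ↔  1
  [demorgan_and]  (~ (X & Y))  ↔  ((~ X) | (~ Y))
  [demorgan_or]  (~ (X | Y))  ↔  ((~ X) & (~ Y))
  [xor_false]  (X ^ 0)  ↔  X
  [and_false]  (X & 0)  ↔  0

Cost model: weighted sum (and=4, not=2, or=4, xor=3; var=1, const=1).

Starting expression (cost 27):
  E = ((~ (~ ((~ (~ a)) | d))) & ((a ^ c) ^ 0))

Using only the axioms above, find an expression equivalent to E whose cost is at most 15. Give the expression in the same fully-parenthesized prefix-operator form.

((a | d) & (a ^ c))   [cost 15]

1. [xor_false →] ((a ^ c) ^ 0)  →  (a ^ c);  E = ((~ (~ ((~ (~ a)) | d))) & (a ^ c))
2. [not_not →] (~ (~ ((~ (~ a)) | d)))  →  ((~ (~ a)) | d);  E = (((~ (~ a)) | d) & (a ^ c))
3. [not_not →] (~ (~ a))  →  a;  cost 15 ≤ 15, done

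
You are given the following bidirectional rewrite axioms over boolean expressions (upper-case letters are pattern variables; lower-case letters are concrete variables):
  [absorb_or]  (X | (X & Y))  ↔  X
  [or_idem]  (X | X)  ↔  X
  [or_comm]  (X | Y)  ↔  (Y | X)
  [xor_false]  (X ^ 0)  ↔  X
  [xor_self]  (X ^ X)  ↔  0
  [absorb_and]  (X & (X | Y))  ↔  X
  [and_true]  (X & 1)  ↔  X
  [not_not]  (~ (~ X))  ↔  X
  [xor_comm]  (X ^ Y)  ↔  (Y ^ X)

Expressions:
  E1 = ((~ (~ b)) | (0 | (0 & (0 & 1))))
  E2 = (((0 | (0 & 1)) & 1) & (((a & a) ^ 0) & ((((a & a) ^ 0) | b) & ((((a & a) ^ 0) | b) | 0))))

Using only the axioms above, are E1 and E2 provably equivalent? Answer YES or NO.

Every axiom is a valid identity, so a rewrite proof would force E1 and E2 to agree under every assignment.
At a=0, b=1: E1 = 1 but E2 = 0; they differ, so no derivation exists.

NO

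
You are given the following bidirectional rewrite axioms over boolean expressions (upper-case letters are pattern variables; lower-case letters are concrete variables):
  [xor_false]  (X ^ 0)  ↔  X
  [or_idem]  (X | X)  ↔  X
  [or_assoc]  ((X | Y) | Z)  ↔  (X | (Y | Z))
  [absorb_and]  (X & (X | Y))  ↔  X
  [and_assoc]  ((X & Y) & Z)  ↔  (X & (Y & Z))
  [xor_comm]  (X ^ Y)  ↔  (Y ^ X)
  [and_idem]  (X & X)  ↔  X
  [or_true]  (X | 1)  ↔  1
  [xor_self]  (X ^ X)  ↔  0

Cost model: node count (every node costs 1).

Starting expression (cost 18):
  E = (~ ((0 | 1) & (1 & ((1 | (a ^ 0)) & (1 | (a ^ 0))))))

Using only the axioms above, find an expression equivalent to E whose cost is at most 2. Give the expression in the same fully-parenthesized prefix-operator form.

(~ 1)   [cost 2]

step 1: and_idem (→) rewrites ((1 | (a ^ 0)) & (1 | (a ^ 0))) into (1 | (a ^ 0)), now (~ ((0 | 1) & (1 & (1 | (a ^ 0)))))
step 2: or_true (→) rewrites (0 | 1) into 1, now (~ (1 & (1 & (1 | (a ^ 0)))))
step 3: xor_false (→) rewrites (a ^ 0) into a, now (~ (1 & (1 & (1 | a))))
step 4: absorb_and (→) rewrites (1 & (1 | a)) into 1, now (~ (1 & 1))
step 5: and_idem (→) rewrites (1 & 1) into 1, reaching cost 2 (bound 2)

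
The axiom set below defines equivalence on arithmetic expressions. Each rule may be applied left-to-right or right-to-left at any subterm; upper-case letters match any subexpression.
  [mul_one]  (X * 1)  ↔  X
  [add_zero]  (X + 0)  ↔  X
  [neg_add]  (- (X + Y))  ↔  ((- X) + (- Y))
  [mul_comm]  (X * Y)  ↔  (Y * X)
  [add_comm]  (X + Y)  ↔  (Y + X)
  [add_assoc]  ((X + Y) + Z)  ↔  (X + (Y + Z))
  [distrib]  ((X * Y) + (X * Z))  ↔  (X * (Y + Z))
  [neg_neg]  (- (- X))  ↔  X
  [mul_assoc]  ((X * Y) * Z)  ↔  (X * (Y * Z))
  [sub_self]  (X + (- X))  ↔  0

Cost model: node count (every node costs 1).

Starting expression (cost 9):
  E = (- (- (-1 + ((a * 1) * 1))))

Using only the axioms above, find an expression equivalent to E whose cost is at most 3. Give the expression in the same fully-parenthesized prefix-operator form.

1. [mul_one →] (a * 1)  →  a;  E = (- (- (-1 + (a * 1))))
2. [mul_one →] (a * 1)  →  a;  E = (- (- (-1 + a)))
3. [neg_neg →] (- (- (-1 + a)))  →  (-1 + a);  cost 3 ≤ 3, done

(-1 + a)   [cost 3]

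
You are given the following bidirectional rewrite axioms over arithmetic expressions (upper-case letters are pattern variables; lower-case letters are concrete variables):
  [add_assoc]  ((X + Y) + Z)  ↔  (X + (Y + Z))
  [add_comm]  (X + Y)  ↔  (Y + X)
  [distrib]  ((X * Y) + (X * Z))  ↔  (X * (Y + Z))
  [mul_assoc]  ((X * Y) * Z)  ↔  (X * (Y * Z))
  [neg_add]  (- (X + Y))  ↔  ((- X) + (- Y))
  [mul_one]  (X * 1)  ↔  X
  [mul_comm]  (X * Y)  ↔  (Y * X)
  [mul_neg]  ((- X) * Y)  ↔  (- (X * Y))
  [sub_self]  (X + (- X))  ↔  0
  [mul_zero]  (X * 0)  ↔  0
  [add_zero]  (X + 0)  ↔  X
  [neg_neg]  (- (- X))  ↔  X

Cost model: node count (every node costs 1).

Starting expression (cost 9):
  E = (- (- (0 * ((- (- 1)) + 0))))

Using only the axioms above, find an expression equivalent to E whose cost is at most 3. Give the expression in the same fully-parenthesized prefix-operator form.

(- (- 0))   [cost 3]

step 1: neg_neg (→) rewrites (- (- 1)) into 1, now (- (- (0 * (1 + 0))))
step 2: add_zero (→) rewrites (1 + 0) into 1, now (- (- (0 * 1)))
step 3: mul_one (→) rewrites (0 * 1) into 0, reaching cost 3 (bound 3)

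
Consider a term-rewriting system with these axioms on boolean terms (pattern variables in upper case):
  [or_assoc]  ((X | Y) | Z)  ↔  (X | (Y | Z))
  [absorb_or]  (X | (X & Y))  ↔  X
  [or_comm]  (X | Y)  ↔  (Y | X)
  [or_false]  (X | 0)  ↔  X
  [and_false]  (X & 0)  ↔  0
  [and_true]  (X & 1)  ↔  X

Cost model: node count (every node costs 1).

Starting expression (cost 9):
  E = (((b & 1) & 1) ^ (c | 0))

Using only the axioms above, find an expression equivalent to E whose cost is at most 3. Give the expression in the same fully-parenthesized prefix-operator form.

(b ^ c)   [cost 3]

step 1: and_true (→) rewrites (b & 1) into b, now ((b & 1) ^ (c | 0))
step 2: and_true (→) rewrites (b & 1) into b, now (b ^ (c | 0))
step 3: or_false (→) rewrites (c | 0) into c, reaching cost 3 (bound 3)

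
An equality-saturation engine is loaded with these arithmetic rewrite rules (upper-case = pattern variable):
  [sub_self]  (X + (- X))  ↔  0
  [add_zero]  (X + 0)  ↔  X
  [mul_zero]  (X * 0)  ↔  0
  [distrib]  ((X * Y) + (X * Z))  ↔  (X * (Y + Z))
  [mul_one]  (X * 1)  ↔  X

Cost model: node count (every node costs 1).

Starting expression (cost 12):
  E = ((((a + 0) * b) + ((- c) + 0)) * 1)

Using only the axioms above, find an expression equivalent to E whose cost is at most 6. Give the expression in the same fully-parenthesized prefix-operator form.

(1) ((((a + 0) * b) + ((- c) + 0)) * 1)  =[mul_one →]=  (((a + 0) * b) + ((- c) + 0))
(2) ((- c) + 0)  =[add_zero →]=  (- c)    ⊢ (((a + 0) * b) + (- c))
(3) (a + 0)  =[add_zero →]=  a    ⊢ cost 6, within 6

((a * b) + (- c))   [cost 6]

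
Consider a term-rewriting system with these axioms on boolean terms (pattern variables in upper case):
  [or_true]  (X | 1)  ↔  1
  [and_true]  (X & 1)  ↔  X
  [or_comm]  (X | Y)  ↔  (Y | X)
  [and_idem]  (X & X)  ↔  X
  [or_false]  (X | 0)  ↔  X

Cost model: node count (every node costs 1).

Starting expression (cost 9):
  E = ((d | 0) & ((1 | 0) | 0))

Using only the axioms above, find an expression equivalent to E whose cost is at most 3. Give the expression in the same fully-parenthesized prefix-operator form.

step 1: or_false (→) rewrites ((1 | 0) | 0) into (1 | 0), now ((d | 0) & (1 | 0))
step 2: or_comm (→) rewrites (d | 0) into (0 | d), now ((0 | d) & (1 | 0))
step 3: or_false (→) rewrites (1 | 0) into 1, now ((0 | d) & 1)
step 4: and_true (→) rewrites ((0 | d) & 1) into (0 | d), reaching cost 3 (bound 3)

(0 | d)   [cost 3]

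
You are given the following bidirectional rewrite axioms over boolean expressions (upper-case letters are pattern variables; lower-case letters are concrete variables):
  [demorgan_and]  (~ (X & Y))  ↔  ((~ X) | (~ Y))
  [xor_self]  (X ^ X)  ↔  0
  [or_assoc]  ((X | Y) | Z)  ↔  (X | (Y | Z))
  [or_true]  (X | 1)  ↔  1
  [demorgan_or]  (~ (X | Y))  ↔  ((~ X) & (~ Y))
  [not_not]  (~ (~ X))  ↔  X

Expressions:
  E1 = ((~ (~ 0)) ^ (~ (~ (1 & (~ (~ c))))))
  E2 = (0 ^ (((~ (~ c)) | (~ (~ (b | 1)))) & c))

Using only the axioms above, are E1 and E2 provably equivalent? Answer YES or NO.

(1) (~ (~ c))  =[not_not →]=  c    ⊢ ((~ (~ 0)) ^ (~ (~ (1 & c))))
(2) (~ (~ (1 & c)))  =[not_not →]=  (1 & c)    ⊢ ((~ (~ 0)) ^ (1 & c))
(3) (~ (~ 0))  =[not_not →]=  0    ⊢ (0 ^ (1 & c))
(4) 1  =[or_true ←]=  (c | 1)    ⊢ (0 ^ ((c | 1) & c))
(5) 1  =[not_not ←]=  (~ (~ 1))    ⊢ (0 ^ ((c | (~ (~ 1))) & c))
(6) c  =[not_not ←]=  (~ (~ c))    ⊢ (0 ^ (((~ (~ c)) | (~ (~ 1))) & c))
(7) 1  =[or_true ←]=  (b | 1)    ⊢ E2

YES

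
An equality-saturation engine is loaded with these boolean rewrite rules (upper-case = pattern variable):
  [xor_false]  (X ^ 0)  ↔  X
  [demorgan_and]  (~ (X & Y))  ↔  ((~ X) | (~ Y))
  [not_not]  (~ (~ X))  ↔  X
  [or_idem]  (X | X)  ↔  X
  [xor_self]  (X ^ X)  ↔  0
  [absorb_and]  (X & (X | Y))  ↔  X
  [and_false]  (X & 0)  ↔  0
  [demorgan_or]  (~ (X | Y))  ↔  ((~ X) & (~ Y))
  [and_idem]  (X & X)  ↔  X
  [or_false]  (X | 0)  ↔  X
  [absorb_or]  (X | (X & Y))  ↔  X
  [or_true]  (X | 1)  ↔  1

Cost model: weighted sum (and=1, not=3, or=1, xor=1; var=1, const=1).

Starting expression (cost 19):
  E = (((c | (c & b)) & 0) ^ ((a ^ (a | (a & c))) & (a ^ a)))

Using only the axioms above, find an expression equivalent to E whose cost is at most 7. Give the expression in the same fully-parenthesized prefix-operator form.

(1) (a | (a & c))  =[absorb_or →]=  a    ⊢ (((c | (c & b)) & 0) ^ ((a ^ a) & (a ^ a)))
(2) (c | (c & b))  =[absorb_or →]=  c    ⊢ ((c & 0) ^ ((a ^ a) & (a ^ a)))
(3) ((a ^ a) & (a ^ a))  =[and_idem →]=  (a ^ a)    ⊢ cost 7, within 7

((c & 0) ^ (a ^ a))   [cost 7]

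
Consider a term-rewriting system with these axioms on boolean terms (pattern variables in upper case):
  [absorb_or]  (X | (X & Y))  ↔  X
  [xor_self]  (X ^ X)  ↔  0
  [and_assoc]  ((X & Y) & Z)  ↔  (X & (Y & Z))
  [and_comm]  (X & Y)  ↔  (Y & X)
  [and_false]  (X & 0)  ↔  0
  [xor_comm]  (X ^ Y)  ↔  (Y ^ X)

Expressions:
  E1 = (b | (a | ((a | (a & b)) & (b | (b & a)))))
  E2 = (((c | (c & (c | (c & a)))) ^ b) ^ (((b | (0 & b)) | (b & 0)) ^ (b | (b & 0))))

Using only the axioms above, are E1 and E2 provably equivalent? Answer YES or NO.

NO

Every axiom is a valid identity, so a rewrite proof would force E1 and E2 to agree under every assignment.
At a=0, b=0, c=1: E1 = 0 but E2 = 1; they differ, so no derivation exists.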